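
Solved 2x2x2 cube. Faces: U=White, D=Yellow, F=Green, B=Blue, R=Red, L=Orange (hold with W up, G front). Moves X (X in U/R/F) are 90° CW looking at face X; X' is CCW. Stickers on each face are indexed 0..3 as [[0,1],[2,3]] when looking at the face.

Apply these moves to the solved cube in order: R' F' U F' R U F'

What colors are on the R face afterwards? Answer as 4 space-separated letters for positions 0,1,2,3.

After move 1 (R'): R=RRRR U=WBWB F=GWGW D=YGYG B=YBYB
After move 2 (F'): F=WWGG U=WBRR R=GRYR D=OOYG L=OBOW
After move 3 (U): U=RWRB F=GRGG R=YBYR B=OBYB L=WWOW
After move 4 (F'): F=RGGG U=RWYY R=OBOR D=WWYG L=WBOR
After move 5 (R): R=OORB U=RGYG F=RWGG D=WYYO B=YBWB
After move 6 (U): U=YRGG F=OOGG R=YBRB B=WBWB L=RWOR
After move 7 (F'): F=OGOG U=YRYR R=YBWB D=WRYO L=RGOG
Query: R face = YBWB

Answer: Y B W B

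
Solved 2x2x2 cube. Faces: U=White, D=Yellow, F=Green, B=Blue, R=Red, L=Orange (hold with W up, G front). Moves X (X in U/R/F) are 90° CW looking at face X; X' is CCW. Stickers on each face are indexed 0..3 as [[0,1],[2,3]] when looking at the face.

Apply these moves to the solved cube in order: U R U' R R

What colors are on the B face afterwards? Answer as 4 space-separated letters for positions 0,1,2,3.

Answer: Y B G B

Derivation:
After move 1 (U): U=WWWW F=RRGG R=BBRR B=OOBB L=GGOO
After move 2 (R): R=RBRB U=WRWG F=RYGY D=YBYO B=WOWB
After move 3 (U'): U=RGWW F=GGGY R=RYRB B=RBWB L=WOOO
After move 4 (R): R=RRBY U=RGWY F=GBGO D=YWYR B=WBGB
After move 5 (R): R=BRYR U=RBWO F=GWGR D=YGYW B=YBGB
Query: B face = YBGB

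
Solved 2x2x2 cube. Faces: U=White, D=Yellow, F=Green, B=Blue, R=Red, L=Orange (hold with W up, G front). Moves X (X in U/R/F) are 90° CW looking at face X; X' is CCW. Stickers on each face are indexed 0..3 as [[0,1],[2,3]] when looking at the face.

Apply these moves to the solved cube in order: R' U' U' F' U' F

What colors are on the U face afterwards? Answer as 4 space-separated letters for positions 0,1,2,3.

Answer: W R B W

Derivation:
After move 1 (R'): R=RRRR U=WBWB F=GWGW D=YGYG B=YBYB
After move 2 (U'): U=BBWW F=OOGW R=GWRR B=RRYB L=YBOO
After move 3 (U'): U=BWBW F=YBGW R=OORR B=GWYB L=RROO
After move 4 (F'): F=BWYG U=BWOR R=GOYR D=ROYG L=RWOB
After move 5 (U'): U=WRBO F=RWYG R=BWYR B=GOYB L=GWOB
After move 6 (F): F=YRGW U=WRBW R=BWOR D=YBYG L=GROO
Query: U face = WRBW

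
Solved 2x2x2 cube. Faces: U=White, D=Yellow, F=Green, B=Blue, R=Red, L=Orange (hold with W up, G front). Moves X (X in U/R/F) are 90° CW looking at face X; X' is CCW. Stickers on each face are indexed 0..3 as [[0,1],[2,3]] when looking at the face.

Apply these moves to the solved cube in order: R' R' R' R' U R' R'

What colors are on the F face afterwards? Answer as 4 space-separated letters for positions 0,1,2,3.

Answer: R B G O

Derivation:
After move 1 (R'): R=RRRR U=WBWB F=GWGW D=YGYG B=YBYB
After move 2 (R'): R=RRRR U=WYWY F=GBGB D=YWYW B=GBGB
After move 3 (R'): R=RRRR U=WGWG F=GYGY D=YBYB B=WBWB
After move 4 (R'): R=RRRR U=WWWW F=GGGG D=YYYY B=BBBB
After move 5 (U): U=WWWW F=RRGG R=BBRR B=OOBB L=GGOO
After move 6 (R'): R=BRBR U=WBWO F=RWGW D=YRYG B=YOYB
After move 7 (R'): R=RRBB U=WYWY F=RBGO D=YWYW B=GORB
Query: F face = RBGO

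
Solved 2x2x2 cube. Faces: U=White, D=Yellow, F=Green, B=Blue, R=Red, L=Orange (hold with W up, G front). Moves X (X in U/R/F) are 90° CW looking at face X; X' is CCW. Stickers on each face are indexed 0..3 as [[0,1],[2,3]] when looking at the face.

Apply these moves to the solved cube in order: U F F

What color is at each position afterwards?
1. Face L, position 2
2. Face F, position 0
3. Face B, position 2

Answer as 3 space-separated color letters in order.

After move 1 (U): U=WWWW F=RRGG R=BBRR B=OOBB L=GGOO
After move 2 (F): F=GRGR U=WWOG R=WBWR D=RBYY L=GYOY
After move 3 (F): F=GGRR U=WWYY R=OBGR D=WWYY L=GROB
Query 1: L[2] = O
Query 2: F[0] = G
Query 3: B[2] = B

Answer: O G B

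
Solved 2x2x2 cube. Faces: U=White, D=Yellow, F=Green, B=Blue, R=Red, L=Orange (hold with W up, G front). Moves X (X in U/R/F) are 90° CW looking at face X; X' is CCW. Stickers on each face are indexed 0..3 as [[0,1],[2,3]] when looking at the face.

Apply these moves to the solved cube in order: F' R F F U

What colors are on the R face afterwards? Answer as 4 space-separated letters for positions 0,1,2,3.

Answer: R B W R

Derivation:
After move 1 (F'): F=GGGG U=WWRR R=YRYR D=OOYY L=OWOW
After move 2 (R): R=YYRR U=WGRG F=GOGY D=OBYB B=RBWB
After move 3 (F): F=GGYO U=WGWW R=RYGR D=RYYB L=OOOB
After move 4 (F): F=YGOG U=WGBO R=WYWR D=GRYB L=OROY
After move 5 (U): U=BWOG F=WYOG R=RBWR B=ORWB L=YGOY
Query: R face = RBWR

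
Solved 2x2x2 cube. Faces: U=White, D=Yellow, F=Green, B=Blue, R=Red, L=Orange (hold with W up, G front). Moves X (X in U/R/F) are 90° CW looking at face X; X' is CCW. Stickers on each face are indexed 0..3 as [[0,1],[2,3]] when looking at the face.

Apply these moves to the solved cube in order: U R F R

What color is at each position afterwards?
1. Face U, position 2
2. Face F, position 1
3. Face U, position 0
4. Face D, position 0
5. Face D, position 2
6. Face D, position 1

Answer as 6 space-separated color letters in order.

Answer: O R W R Y W

Derivation:
After move 1 (U): U=WWWW F=RRGG R=BBRR B=OOBB L=GGOO
After move 2 (R): R=RBRB U=WRWG F=RYGY D=YBYO B=WOWB
After move 3 (F): F=GRYY U=WROG R=WBGB D=RRYO L=GYOB
After move 4 (R): R=GWBB U=WROY F=GRYO D=RWYW B=GORB
Query 1: U[2] = O
Query 2: F[1] = R
Query 3: U[0] = W
Query 4: D[0] = R
Query 5: D[2] = Y
Query 6: D[1] = W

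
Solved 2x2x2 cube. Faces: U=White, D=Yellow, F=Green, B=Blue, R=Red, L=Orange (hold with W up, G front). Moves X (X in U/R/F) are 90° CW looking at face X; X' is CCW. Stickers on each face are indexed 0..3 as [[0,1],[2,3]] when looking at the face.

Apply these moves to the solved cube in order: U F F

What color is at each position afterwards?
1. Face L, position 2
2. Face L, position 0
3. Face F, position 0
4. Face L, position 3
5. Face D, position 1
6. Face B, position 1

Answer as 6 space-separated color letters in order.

After move 1 (U): U=WWWW F=RRGG R=BBRR B=OOBB L=GGOO
After move 2 (F): F=GRGR U=WWOG R=WBWR D=RBYY L=GYOY
After move 3 (F): F=GGRR U=WWYY R=OBGR D=WWYY L=GROB
Query 1: L[2] = O
Query 2: L[0] = G
Query 3: F[0] = G
Query 4: L[3] = B
Query 5: D[1] = W
Query 6: B[1] = O

Answer: O G G B W O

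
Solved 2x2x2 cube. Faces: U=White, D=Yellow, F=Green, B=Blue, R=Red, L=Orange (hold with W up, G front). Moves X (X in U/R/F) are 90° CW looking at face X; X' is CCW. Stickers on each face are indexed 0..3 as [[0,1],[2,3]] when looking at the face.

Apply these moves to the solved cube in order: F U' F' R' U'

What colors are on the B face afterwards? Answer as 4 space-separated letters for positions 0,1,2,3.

After move 1 (F): F=GGGG U=WWOO R=WRWR D=RRYY L=OYOY
After move 2 (U'): U=WOWO F=OYGG R=GGWR B=WRBB L=BBOY
After move 3 (F'): F=YGOG U=WOGW R=RGRR D=BYYY L=BOOW
After move 4 (R'): R=GRRR U=WBGW F=YOOW D=BGYG B=YRYB
After move 5 (U'): U=BWWG F=BOOW R=YORR B=GRYB L=YROW
Query: B face = GRYB

Answer: G R Y B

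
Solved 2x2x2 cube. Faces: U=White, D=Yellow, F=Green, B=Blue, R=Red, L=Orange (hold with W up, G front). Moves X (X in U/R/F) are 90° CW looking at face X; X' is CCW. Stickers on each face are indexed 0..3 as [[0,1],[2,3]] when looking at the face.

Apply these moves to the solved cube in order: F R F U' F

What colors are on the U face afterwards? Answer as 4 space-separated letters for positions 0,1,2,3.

Answer: G Y B B

Derivation:
After move 1 (F): F=GGGG U=WWOO R=WRWR D=RRYY L=OYOY
After move 2 (R): R=WWRR U=WGOG F=GRGY D=RBYB B=OBWB
After move 3 (F): F=GGYR U=WGYY R=OWGR D=RWYB L=OROB
After move 4 (U'): U=GYWY F=ORYR R=GGGR B=OWWB L=OBOB
After move 5 (F): F=YORR U=GYBB R=WGYR D=GGYB L=OROW
Query: U face = GYBB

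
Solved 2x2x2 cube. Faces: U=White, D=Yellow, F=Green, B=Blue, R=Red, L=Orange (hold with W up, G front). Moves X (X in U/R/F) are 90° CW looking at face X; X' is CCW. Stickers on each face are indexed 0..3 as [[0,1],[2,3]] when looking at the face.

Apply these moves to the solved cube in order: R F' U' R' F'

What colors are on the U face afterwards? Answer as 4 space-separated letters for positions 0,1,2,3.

Answer: G W Y Y

Derivation:
After move 1 (R): R=RRRR U=WGWG F=GYGY D=YBYB B=WBWB
After move 2 (F'): F=YYGG U=WGRR R=BRYR D=OOYB L=OGOW
After move 3 (U'): U=GRWR F=OGGG R=YYYR B=BRWB L=WBOW
After move 4 (R'): R=YRYY U=GWWB F=ORGR D=OGYG B=BROB
After move 5 (F'): F=RROG U=GWYY R=GROY D=BWYG L=WBOW
Query: U face = GWYY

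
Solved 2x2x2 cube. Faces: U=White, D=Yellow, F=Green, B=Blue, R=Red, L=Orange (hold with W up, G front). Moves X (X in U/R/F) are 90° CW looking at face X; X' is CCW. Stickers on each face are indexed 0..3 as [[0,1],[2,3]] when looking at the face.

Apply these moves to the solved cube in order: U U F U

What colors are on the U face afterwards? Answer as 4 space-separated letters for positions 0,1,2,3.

After move 1 (U): U=WWWW F=RRGG R=BBRR B=OOBB L=GGOO
After move 2 (U): U=WWWW F=BBGG R=OORR B=GGBB L=RROO
After move 3 (F): F=GBGB U=WWOR R=WOWR D=ROYY L=RYOY
After move 4 (U): U=OWRW F=WOGB R=GGWR B=RYBB L=GBOY
Query: U face = OWRW

Answer: O W R W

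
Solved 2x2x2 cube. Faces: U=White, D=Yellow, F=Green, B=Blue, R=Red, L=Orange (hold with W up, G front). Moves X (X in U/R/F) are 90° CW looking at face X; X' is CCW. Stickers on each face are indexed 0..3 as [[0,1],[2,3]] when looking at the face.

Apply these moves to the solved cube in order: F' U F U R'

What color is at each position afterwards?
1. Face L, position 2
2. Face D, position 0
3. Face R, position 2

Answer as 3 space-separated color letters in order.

After move 1 (F'): F=GGGG U=WWRR R=YRYR D=OOYY L=OWOW
After move 2 (U): U=RWRW F=YRGG R=BBYR B=OWBB L=GGOW
After move 3 (F): F=GYGR U=RWWG R=RBWR D=YBYY L=GOOO
After move 4 (U): U=WRGW F=RBGR R=OWWR B=GOBB L=GYOO
After move 5 (R'): R=WROW U=WBGG F=RRGW D=YBYR B=YOBB
Query 1: L[2] = O
Query 2: D[0] = Y
Query 3: R[2] = O

Answer: O Y O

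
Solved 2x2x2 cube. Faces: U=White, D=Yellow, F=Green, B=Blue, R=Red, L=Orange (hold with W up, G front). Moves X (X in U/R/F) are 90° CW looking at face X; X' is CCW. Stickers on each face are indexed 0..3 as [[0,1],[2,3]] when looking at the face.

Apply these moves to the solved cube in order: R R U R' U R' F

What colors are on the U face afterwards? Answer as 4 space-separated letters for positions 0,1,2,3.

After move 1 (R): R=RRRR U=WGWG F=GYGY D=YBYB B=WBWB
After move 2 (R): R=RRRR U=WYWY F=GBGB D=YWYW B=GBGB
After move 3 (U): U=WWYY F=RRGB R=GBRR B=OOGB L=GBOO
After move 4 (R'): R=BRGR U=WGYO F=RWGY D=YRYB B=WOWB
After move 5 (U): U=YWOG F=BRGY R=WOGR B=GBWB L=RWOO
After move 6 (R'): R=ORWG U=YWOG F=BWGG D=YRYY B=BBRB
After move 7 (F): F=GBGW U=YWOW R=ORGG D=WOYY L=RYOR
Query: U face = YWOW

Answer: Y W O W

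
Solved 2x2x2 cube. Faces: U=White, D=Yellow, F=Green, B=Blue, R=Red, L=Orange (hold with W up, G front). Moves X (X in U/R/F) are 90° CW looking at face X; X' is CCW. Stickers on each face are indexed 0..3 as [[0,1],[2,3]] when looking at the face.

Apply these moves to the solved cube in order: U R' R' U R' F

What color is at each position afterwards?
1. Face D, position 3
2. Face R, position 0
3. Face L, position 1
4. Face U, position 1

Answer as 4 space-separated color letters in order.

Answer: O Y Y R

Derivation:
After move 1 (U): U=WWWW F=RRGG R=BBRR B=OOBB L=GGOO
After move 2 (R'): R=BRBR U=WBWO F=RWGW D=YRYG B=YOYB
After move 3 (R'): R=RRBB U=WYWY F=RBGO D=YWYW B=GORB
After move 4 (U): U=WWYY F=RRGO R=GOBB B=GGRB L=RBOO
After move 5 (R'): R=OBGB U=WRYG F=RWGY D=YRYO B=WGWB
After move 6 (F): F=GRYW U=WROB R=YBGB D=GOYO L=RYOR
Query 1: D[3] = O
Query 2: R[0] = Y
Query 3: L[1] = Y
Query 4: U[1] = R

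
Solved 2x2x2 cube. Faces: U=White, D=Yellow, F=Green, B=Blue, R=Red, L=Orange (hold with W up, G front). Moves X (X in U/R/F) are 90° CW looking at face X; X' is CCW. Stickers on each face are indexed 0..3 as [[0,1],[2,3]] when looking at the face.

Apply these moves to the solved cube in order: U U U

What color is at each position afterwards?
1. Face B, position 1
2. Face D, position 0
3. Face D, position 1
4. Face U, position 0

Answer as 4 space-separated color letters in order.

After move 1 (U): U=WWWW F=RRGG R=BBRR B=OOBB L=GGOO
After move 2 (U): U=WWWW F=BBGG R=OORR B=GGBB L=RROO
After move 3 (U): U=WWWW F=OOGG R=GGRR B=RRBB L=BBOO
Query 1: B[1] = R
Query 2: D[0] = Y
Query 3: D[1] = Y
Query 4: U[0] = W

Answer: R Y Y W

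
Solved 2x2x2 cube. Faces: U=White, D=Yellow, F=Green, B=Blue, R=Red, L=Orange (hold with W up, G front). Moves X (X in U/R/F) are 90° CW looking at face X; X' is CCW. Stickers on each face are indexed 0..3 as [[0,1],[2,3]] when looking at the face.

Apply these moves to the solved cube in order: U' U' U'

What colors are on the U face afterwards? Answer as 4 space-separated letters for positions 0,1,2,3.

After move 1 (U'): U=WWWW F=OOGG R=GGRR B=RRBB L=BBOO
After move 2 (U'): U=WWWW F=BBGG R=OORR B=GGBB L=RROO
After move 3 (U'): U=WWWW F=RRGG R=BBRR B=OOBB L=GGOO
Query: U face = WWWW

Answer: W W W W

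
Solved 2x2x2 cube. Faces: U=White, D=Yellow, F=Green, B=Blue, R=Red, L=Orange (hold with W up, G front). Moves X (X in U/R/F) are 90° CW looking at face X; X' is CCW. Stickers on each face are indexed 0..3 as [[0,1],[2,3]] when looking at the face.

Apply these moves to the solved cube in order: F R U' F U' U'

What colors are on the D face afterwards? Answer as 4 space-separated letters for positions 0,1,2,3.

Answer: R G Y B

Derivation:
After move 1 (F): F=GGGG U=WWOO R=WRWR D=RRYY L=OYOY
After move 2 (R): R=WWRR U=WGOG F=GRGY D=RBYB B=OBWB
After move 3 (U'): U=GGWO F=OYGY R=GRRR B=WWWB L=OBOY
After move 4 (F): F=GOYY U=GGYB R=WROR D=RGYB L=OROB
After move 5 (U'): U=GBGY F=ORYY R=GOOR B=WRWB L=WWOB
After move 6 (U'): U=BYGG F=WWYY R=OROR B=GOWB L=WROB
Query: D face = RGYB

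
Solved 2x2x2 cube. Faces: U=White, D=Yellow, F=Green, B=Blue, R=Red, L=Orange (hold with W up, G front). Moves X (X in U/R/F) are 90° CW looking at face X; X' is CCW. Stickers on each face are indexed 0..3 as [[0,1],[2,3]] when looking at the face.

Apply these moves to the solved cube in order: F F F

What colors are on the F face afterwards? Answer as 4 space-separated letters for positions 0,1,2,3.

Answer: G G G G

Derivation:
After move 1 (F): F=GGGG U=WWOO R=WRWR D=RRYY L=OYOY
After move 2 (F): F=GGGG U=WWYY R=OROR D=WWYY L=OROR
After move 3 (F): F=GGGG U=WWRR R=YRYR D=OOYY L=OWOW
Query: F face = GGGG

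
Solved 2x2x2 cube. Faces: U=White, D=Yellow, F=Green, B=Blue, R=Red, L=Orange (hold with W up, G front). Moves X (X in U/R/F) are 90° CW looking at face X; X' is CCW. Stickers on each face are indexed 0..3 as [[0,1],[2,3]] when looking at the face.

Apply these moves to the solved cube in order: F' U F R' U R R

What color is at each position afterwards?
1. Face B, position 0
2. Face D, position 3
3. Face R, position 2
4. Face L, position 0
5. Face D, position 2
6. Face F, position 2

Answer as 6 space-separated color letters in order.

After move 1 (F'): F=GGGG U=WWRR R=YRYR D=OOYY L=OWOW
After move 2 (U): U=RWRW F=YRGG R=BBYR B=OWBB L=GGOW
After move 3 (F): F=GYGR U=RWWG R=RBWR D=YBYY L=GOOO
After move 4 (R'): R=BRRW U=RBWO F=GWGG D=YYYR B=YWBB
After move 5 (U): U=WROB F=BRGG R=YWRW B=GOBB L=GWOO
After move 6 (R): R=RYWW U=WROG F=BYGR D=YBYG B=BORB
After move 7 (R): R=WRWY U=WYOR F=BBGG D=YRYB B=GORB
Query 1: B[0] = G
Query 2: D[3] = B
Query 3: R[2] = W
Query 4: L[0] = G
Query 5: D[2] = Y
Query 6: F[2] = G

Answer: G B W G Y G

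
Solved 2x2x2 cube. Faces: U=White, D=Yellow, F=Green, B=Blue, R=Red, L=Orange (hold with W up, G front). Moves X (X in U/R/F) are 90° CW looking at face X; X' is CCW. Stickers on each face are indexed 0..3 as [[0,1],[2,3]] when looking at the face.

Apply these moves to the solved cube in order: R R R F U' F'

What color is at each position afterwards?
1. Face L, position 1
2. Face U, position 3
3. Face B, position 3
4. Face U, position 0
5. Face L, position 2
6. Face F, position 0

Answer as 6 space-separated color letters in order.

Answer: O B B B O Y

Derivation:
After move 1 (R): R=RRRR U=WGWG F=GYGY D=YBYB B=WBWB
After move 2 (R): R=RRRR U=WYWY F=GBGB D=YWYW B=GBGB
After move 3 (R): R=RRRR U=WBWB F=GWGW D=YGYG B=YBYB
After move 4 (F): F=GGWW U=WBOO R=WRBR D=RRYG L=OYOG
After move 5 (U'): U=BOWO F=OYWW R=GGBR B=WRYB L=YBOG
After move 6 (F'): F=YWOW U=BOGB R=RGRR D=BGYG L=YOOW
Query 1: L[1] = O
Query 2: U[3] = B
Query 3: B[3] = B
Query 4: U[0] = B
Query 5: L[2] = O
Query 6: F[0] = Y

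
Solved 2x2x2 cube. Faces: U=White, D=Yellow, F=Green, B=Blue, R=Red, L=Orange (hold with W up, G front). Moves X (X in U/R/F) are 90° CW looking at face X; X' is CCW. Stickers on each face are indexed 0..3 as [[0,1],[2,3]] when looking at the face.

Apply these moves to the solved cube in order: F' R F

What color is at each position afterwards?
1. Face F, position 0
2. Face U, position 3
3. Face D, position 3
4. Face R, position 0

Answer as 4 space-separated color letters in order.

After move 1 (F'): F=GGGG U=WWRR R=YRYR D=OOYY L=OWOW
After move 2 (R): R=YYRR U=WGRG F=GOGY D=OBYB B=RBWB
After move 3 (F): F=GGYO U=WGWW R=RYGR D=RYYB L=OOOB
Query 1: F[0] = G
Query 2: U[3] = W
Query 3: D[3] = B
Query 4: R[0] = R

Answer: G W B R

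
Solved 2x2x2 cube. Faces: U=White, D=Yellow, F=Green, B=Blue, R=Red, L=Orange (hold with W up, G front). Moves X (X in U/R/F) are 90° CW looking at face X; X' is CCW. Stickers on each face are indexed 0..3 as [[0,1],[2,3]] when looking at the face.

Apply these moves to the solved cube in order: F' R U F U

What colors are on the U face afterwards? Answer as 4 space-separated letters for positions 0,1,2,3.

After move 1 (F'): F=GGGG U=WWRR R=YRYR D=OOYY L=OWOW
After move 2 (R): R=YYRR U=WGRG F=GOGY D=OBYB B=RBWB
After move 3 (U): U=RWGG F=YYGY R=RBRR B=OWWB L=GOOW
After move 4 (F): F=GYYY U=RWWO R=GBGR D=RRYB L=GOOB
After move 5 (U): U=WROW F=GBYY R=OWGR B=GOWB L=GYOB
Query: U face = WROW

Answer: W R O W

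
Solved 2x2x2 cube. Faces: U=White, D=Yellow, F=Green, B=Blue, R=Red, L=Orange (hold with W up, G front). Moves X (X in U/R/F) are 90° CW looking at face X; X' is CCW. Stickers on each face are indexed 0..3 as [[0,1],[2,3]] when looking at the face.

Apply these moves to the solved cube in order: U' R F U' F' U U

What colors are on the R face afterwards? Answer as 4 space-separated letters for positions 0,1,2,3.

Answer: W O R G

Derivation:
After move 1 (U'): U=WWWW F=OOGG R=GGRR B=RRBB L=BBOO
After move 2 (R): R=RGRG U=WOWG F=OYGY D=YBYR B=WRWB
After move 3 (F): F=GOYY U=WOOB R=WGGG D=RRYR L=BYOB
After move 4 (U'): U=OBWO F=BYYY R=GOGG B=WGWB L=WROB
After move 5 (F'): F=YYBY U=OBGG R=RORG D=RBYR L=WOOW
After move 6 (U): U=GOGB F=ROBY R=WGRG B=WOWB L=YYOW
After move 7 (U): U=GGBO F=WGBY R=WORG B=YYWB L=ROOW
Query: R face = WORG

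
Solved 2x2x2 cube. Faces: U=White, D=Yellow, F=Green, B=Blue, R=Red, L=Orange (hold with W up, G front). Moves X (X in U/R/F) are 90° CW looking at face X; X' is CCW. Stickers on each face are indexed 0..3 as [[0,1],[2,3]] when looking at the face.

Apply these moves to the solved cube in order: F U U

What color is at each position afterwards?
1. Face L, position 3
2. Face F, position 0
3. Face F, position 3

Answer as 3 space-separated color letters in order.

After move 1 (F): F=GGGG U=WWOO R=WRWR D=RRYY L=OYOY
After move 2 (U): U=OWOW F=WRGG R=BBWR B=OYBB L=GGOY
After move 3 (U): U=OOWW F=BBGG R=OYWR B=GGBB L=WROY
Query 1: L[3] = Y
Query 2: F[0] = B
Query 3: F[3] = G

Answer: Y B G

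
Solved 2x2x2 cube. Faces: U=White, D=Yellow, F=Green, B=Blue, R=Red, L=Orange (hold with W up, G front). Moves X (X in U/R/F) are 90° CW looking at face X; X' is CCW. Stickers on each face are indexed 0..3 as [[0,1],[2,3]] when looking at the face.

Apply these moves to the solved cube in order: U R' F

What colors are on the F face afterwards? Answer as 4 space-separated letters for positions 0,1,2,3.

After move 1 (U): U=WWWW F=RRGG R=BBRR B=OOBB L=GGOO
After move 2 (R'): R=BRBR U=WBWO F=RWGW D=YRYG B=YOYB
After move 3 (F): F=GRWW U=WBOG R=WROR D=BBYG L=GYOR
Query: F face = GRWW

Answer: G R W W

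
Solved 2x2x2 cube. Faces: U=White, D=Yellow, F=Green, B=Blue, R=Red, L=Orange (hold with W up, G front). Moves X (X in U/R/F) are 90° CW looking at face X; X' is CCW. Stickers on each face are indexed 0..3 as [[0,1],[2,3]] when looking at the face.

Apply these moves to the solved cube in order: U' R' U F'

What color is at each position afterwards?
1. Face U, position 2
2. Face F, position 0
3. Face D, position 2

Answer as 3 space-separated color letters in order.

Answer: Y R Y

Derivation:
After move 1 (U'): U=WWWW F=OOGG R=GGRR B=RRBB L=BBOO
After move 2 (R'): R=GRGR U=WBWR F=OWGW D=YOYG B=YRYB
After move 3 (U): U=WWRB F=GRGW R=YRGR B=BBYB L=OWOO
After move 4 (F'): F=RWGG U=WWYG R=ORYR D=WOYG L=OBOR
Query 1: U[2] = Y
Query 2: F[0] = R
Query 3: D[2] = Y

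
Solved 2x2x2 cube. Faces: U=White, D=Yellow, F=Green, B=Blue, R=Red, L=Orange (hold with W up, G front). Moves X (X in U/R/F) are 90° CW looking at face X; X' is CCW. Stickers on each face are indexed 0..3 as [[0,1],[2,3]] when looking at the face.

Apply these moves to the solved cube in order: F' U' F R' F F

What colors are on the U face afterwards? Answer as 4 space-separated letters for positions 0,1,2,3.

Answer: W B O Y

Derivation:
After move 1 (F'): F=GGGG U=WWRR R=YRYR D=OOYY L=OWOW
After move 2 (U'): U=WRWR F=OWGG R=GGYR B=YRBB L=BBOW
After move 3 (F): F=GOGW U=WRWB R=WGRR D=YGYY L=BOOO
After move 4 (R'): R=GRWR U=WBWY F=GRGB D=YOYW B=YRGB
After move 5 (F): F=GGBR U=WBOO R=WRYR D=WGYW L=BYOO
After move 6 (F): F=BGRG U=WBOY R=OROR D=YWYW L=BWOG
Query: U face = WBOY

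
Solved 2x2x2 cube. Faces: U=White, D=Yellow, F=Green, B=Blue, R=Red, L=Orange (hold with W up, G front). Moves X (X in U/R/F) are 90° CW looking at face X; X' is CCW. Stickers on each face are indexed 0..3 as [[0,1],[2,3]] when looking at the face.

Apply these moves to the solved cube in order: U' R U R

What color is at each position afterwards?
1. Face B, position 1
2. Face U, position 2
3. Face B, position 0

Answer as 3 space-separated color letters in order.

After move 1 (U'): U=WWWW F=OOGG R=GGRR B=RRBB L=BBOO
After move 2 (R): R=RGRG U=WOWG F=OYGY D=YBYR B=WRWB
After move 3 (U): U=WWGO F=RGGY R=WRRG B=BBWB L=OYOO
After move 4 (R): R=RWGR U=WGGY F=RBGR D=YWYB B=OBWB
Query 1: B[1] = B
Query 2: U[2] = G
Query 3: B[0] = O

Answer: B G O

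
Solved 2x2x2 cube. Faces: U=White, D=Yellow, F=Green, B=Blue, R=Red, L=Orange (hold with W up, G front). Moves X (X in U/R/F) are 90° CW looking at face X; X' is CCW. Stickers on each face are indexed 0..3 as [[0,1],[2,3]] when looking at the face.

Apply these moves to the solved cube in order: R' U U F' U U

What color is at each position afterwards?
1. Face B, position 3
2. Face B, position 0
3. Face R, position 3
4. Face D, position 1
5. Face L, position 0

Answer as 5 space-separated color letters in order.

Answer: B B R O G

Derivation:
After move 1 (R'): R=RRRR U=WBWB F=GWGW D=YGYG B=YBYB
After move 2 (U): U=WWBB F=RRGW R=YBRR B=OOYB L=GWOO
After move 3 (U): U=BWBW F=YBGW R=OORR B=GWYB L=RROO
After move 4 (F'): F=BWYG U=BWOR R=GOYR D=ROYG L=RWOB
After move 5 (U): U=OBRW F=GOYG R=GWYR B=RWYB L=BWOB
After move 6 (U): U=ROWB F=GWYG R=RWYR B=BWYB L=GOOB
Query 1: B[3] = B
Query 2: B[0] = B
Query 3: R[3] = R
Query 4: D[1] = O
Query 5: L[0] = G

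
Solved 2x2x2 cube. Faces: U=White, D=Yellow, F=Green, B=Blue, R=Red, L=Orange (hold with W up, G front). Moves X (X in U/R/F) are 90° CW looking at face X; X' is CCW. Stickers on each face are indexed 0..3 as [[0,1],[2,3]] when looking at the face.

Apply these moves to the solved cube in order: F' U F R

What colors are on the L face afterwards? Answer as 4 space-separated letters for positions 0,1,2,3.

After move 1 (F'): F=GGGG U=WWRR R=YRYR D=OOYY L=OWOW
After move 2 (U): U=RWRW F=YRGG R=BBYR B=OWBB L=GGOW
After move 3 (F): F=GYGR U=RWWG R=RBWR D=YBYY L=GOOO
After move 4 (R): R=WRRB U=RYWR F=GBGY D=YBYO B=GWWB
Query: L face = GOOO

Answer: G O O O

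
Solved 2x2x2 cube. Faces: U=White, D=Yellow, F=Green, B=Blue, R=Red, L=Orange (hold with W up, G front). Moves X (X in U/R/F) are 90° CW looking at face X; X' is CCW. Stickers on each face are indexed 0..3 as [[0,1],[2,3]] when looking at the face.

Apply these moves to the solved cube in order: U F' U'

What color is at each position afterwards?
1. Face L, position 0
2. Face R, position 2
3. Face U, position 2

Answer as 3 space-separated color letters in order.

After move 1 (U): U=WWWW F=RRGG R=BBRR B=OOBB L=GGOO
After move 2 (F'): F=RGRG U=WWBR R=YBYR D=GOYY L=GWOW
After move 3 (U'): U=WRWB F=GWRG R=RGYR B=YBBB L=OOOW
Query 1: L[0] = O
Query 2: R[2] = Y
Query 3: U[2] = W

Answer: O Y W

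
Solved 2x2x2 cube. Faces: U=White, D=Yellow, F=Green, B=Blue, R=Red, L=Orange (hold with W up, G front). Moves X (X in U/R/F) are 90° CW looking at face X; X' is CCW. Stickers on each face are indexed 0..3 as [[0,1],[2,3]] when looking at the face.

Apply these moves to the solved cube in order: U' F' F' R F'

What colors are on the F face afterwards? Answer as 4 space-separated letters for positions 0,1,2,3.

After move 1 (U'): U=WWWW F=OOGG R=GGRR B=RRBB L=BBOO
After move 2 (F'): F=OGOG U=WWGR R=YGYR D=BOYY L=BWOW
After move 3 (F'): F=GGOO U=WWYY R=OGBR D=WWYY L=BROG
After move 4 (R): R=BORG U=WGYO F=GWOY D=WBYR B=YRWB
After move 5 (F'): F=WYGO U=WGBR R=BOWG D=RGYR L=BOOY
Query: F face = WYGO

Answer: W Y G O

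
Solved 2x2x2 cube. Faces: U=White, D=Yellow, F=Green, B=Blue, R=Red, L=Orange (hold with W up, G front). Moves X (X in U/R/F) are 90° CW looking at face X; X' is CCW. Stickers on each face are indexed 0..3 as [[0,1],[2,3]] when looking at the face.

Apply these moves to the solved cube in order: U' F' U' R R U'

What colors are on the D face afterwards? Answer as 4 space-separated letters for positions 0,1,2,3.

After move 1 (U'): U=WWWW F=OOGG R=GGRR B=RRBB L=BBOO
After move 2 (F'): F=OGOG U=WWGR R=YGYR D=BOYY L=BWOW
After move 3 (U'): U=WRWG F=BWOG R=OGYR B=YGBB L=RROW
After move 4 (R): R=YORG U=WWWG F=BOOY D=BBYY B=GGRB
After move 5 (R): R=RYGO U=WOWY F=BBOY D=BRYG B=GGWB
After move 6 (U'): U=OYWW F=RROY R=BBGO B=RYWB L=GGOW
Query: D face = BRYG

Answer: B R Y G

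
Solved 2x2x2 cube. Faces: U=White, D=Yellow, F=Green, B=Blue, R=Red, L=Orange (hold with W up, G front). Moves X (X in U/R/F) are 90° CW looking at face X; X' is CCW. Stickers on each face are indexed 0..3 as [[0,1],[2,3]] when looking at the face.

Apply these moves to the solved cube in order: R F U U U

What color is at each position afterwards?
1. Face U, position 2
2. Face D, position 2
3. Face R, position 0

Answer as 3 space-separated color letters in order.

After move 1 (R): R=RRRR U=WGWG F=GYGY D=YBYB B=WBWB
After move 2 (F): F=GGYY U=WGOO R=WRGR D=RRYB L=OYOB
After move 3 (U): U=OWOG F=WRYY R=WBGR B=OYWB L=GGOB
After move 4 (U): U=OOGW F=WBYY R=OYGR B=GGWB L=WROB
After move 5 (U): U=GOWO F=OYYY R=GGGR B=WRWB L=WBOB
Query 1: U[2] = W
Query 2: D[2] = Y
Query 3: R[0] = G

Answer: W Y G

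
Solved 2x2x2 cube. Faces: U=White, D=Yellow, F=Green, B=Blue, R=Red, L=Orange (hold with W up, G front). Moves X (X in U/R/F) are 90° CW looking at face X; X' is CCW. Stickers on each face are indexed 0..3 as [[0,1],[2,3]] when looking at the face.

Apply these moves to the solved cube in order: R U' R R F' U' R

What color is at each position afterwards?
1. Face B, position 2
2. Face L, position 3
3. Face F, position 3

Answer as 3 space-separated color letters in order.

After move 1 (R): R=RRRR U=WGWG F=GYGY D=YBYB B=WBWB
After move 2 (U'): U=GGWW F=OOGY R=GYRR B=RRWB L=WBOO
After move 3 (R): R=RGRY U=GOWY F=OBGB D=YWYR B=WRGB
After move 4 (R): R=RRYG U=GBWB F=OWGR D=YGYW B=YROB
After move 5 (F'): F=WROG U=GBRY R=GRYG D=BOYW L=WBOW
After move 6 (U'): U=BYGR F=WBOG R=WRYG B=GROB L=YROW
After move 7 (R): R=YWGR U=BBGG F=WOOW D=BOYG B=RRYB
Query 1: B[2] = Y
Query 2: L[3] = W
Query 3: F[3] = W

Answer: Y W W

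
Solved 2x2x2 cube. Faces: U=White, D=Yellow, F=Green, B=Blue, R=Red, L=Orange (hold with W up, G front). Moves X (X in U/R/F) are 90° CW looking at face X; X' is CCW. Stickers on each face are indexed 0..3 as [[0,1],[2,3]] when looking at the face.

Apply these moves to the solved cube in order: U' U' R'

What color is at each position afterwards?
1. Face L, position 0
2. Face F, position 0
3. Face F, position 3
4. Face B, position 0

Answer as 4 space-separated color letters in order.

Answer: R B W Y

Derivation:
After move 1 (U'): U=WWWW F=OOGG R=GGRR B=RRBB L=BBOO
After move 2 (U'): U=WWWW F=BBGG R=OORR B=GGBB L=RROO
After move 3 (R'): R=OROR U=WBWG F=BWGW D=YBYG B=YGYB
Query 1: L[0] = R
Query 2: F[0] = B
Query 3: F[3] = W
Query 4: B[0] = Y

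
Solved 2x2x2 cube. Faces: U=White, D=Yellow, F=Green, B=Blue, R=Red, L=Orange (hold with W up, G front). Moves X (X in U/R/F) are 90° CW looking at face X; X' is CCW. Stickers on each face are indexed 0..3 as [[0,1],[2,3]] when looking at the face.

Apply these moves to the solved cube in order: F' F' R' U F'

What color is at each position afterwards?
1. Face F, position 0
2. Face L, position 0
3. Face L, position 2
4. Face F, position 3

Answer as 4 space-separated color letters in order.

After move 1 (F'): F=GGGG U=WWRR R=YRYR D=OOYY L=OWOW
After move 2 (F'): F=GGGG U=WWYY R=OROR D=WWYY L=OROR
After move 3 (R'): R=RROO U=WBYB F=GWGY D=WGYG B=YBWB
After move 4 (U): U=YWBB F=RRGY R=YBOO B=ORWB L=GWOR
After move 5 (F'): F=RYRG U=YWYO R=GBWO D=WRYG L=GBOB
Query 1: F[0] = R
Query 2: L[0] = G
Query 3: L[2] = O
Query 4: F[3] = G

Answer: R G O G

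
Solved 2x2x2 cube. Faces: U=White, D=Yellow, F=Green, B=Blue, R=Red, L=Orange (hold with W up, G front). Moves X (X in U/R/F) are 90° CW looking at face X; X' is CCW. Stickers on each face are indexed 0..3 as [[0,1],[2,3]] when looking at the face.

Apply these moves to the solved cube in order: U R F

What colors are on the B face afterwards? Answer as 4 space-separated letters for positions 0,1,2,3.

Answer: W O W B

Derivation:
After move 1 (U): U=WWWW F=RRGG R=BBRR B=OOBB L=GGOO
After move 2 (R): R=RBRB U=WRWG F=RYGY D=YBYO B=WOWB
After move 3 (F): F=GRYY U=WROG R=WBGB D=RRYO L=GYOB
Query: B face = WOWB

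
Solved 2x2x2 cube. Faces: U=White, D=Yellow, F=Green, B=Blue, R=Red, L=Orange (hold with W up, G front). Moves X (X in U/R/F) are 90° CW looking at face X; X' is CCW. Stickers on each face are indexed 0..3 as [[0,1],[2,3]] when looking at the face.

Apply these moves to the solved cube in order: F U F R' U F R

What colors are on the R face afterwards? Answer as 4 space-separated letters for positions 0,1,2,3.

After move 1 (F): F=GGGG U=WWOO R=WRWR D=RRYY L=OYOY
After move 2 (U): U=OWOW F=WRGG R=BBWR B=OYBB L=GGOY
After move 3 (F): F=GWGR U=OWYG R=OBWR D=WBYY L=GROR
After move 4 (R'): R=BROW U=OBYO F=GWGG D=WWYR B=YYBB
After move 5 (U): U=YOOB F=BRGG R=YYOW B=GRBB L=GWOR
After move 6 (F): F=GBGR U=YORW R=OYBW D=OYYR L=GWOW
After move 7 (R): R=BOWY U=YBRR F=GYGR D=OBYG B=WROB
Query: R face = BOWY

Answer: B O W Y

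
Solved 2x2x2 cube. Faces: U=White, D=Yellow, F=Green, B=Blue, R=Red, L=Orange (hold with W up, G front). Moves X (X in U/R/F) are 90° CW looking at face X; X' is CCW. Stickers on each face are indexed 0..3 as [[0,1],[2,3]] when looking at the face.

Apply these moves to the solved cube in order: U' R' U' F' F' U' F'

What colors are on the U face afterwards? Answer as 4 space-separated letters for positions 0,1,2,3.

Answer: R Y W R

Derivation:
After move 1 (U'): U=WWWW F=OOGG R=GGRR B=RRBB L=BBOO
After move 2 (R'): R=GRGR U=WBWR F=OWGW D=YOYG B=YRYB
After move 3 (U'): U=BRWW F=BBGW R=OWGR B=GRYB L=YROO
After move 4 (F'): F=BWBG U=BROG R=OWYR D=ROYG L=YWOW
After move 5 (F'): F=WGBB U=BROY R=OWRR D=WWYG L=YGOO
After move 6 (U'): U=RYBO F=YGBB R=WGRR B=OWYB L=GROO
After move 7 (F'): F=GBYB U=RYWR R=WGWR D=ROYG L=GOOB
Query: U face = RYWR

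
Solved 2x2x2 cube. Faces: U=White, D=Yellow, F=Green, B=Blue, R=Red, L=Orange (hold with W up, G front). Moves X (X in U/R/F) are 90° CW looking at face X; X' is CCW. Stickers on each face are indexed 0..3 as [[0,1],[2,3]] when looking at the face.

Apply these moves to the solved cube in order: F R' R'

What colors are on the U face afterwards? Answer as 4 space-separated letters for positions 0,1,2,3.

After move 1 (F): F=GGGG U=WWOO R=WRWR D=RRYY L=OYOY
After move 2 (R'): R=RRWW U=WBOB F=GWGO D=RGYG B=YBRB
After move 3 (R'): R=RWRW U=WROY F=GBGB D=RWYO B=GBGB
Query: U face = WROY

Answer: W R O Y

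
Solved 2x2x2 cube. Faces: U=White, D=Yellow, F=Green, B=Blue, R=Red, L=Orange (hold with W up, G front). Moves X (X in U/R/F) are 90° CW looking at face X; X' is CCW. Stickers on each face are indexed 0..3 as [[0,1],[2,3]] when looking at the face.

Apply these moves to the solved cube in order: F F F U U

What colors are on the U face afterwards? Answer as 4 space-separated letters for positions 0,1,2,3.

After move 1 (F): F=GGGG U=WWOO R=WRWR D=RRYY L=OYOY
After move 2 (F): F=GGGG U=WWYY R=OROR D=WWYY L=OROR
After move 3 (F): F=GGGG U=WWRR R=YRYR D=OOYY L=OWOW
After move 4 (U): U=RWRW F=YRGG R=BBYR B=OWBB L=GGOW
After move 5 (U): U=RRWW F=BBGG R=OWYR B=GGBB L=YROW
Query: U face = RRWW

Answer: R R W W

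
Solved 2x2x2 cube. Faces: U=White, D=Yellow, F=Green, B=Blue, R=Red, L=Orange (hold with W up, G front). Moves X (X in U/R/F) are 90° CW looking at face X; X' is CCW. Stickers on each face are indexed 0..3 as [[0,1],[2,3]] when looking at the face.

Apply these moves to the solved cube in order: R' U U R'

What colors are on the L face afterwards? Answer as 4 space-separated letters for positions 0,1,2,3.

Answer: R R O O

Derivation:
After move 1 (R'): R=RRRR U=WBWB F=GWGW D=YGYG B=YBYB
After move 2 (U): U=WWBB F=RRGW R=YBRR B=OOYB L=GWOO
After move 3 (U): U=BWBW F=YBGW R=OORR B=GWYB L=RROO
After move 4 (R'): R=OROR U=BYBG F=YWGW D=YBYW B=GWGB
Query: L face = RROO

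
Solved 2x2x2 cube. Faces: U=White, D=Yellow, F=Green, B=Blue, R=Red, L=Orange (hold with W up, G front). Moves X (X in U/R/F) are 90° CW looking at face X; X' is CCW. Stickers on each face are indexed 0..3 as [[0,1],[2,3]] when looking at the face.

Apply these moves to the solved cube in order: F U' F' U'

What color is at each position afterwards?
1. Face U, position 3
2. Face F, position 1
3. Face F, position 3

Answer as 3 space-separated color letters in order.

Answer: G O G

Derivation:
After move 1 (F): F=GGGG U=WWOO R=WRWR D=RRYY L=OYOY
After move 2 (U'): U=WOWO F=OYGG R=GGWR B=WRBB L=BBOY
After move 3 (F'): F=YGOG U=WOGW R=RGRR D=BYYY L=BOOW
After move 4 (U'): U=OWWG F=BOOG R=YGRR B=RGBB L=WROW
Query 1: U[3] = G
Query 2: F[1] = O
Query 3: F[3] = G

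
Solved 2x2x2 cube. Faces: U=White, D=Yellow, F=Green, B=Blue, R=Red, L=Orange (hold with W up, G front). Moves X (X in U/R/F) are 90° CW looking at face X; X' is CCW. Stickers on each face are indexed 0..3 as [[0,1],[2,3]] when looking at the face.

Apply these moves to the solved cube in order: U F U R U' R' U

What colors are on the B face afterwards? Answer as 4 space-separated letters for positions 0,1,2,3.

Answer: W Y B B

Derivation:
After move 1 (U): U=WWWW F=RRGG R=BBRR B=OOBB L=GGOO
After move 2 (F): F=GRGR U=WWOG R=WBWR D=RBYY L=GYOY
After move 3 (U): U=OWGW F=WBGR R=OOWR B=GYBB L=GROY
After move 4 (R): R=WORO U=OBGR F=WBGY D=RBYG B=WYWB
After move 5 (U'): U=BROG F=GRGY R=WBRO B=WOWB L=WYOY
After move 6 (R'): R=BOWR U=BWOW F=GRGG D=RRYY B=GOBB
After move 7 (U): U=OBWW F=BOGG R=GOWR B=WYBB L=GROY
Query: B face = WYBB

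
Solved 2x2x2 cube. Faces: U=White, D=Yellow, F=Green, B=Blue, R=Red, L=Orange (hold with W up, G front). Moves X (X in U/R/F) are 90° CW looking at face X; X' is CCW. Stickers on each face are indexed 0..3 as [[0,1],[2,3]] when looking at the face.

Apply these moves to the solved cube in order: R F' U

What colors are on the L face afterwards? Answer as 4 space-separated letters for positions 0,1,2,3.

Answer: Y Y O W

Derivation:
After move 1 (R): R=RRRR U=WGWG F=GYGY D=YBYB B=WBWB
After move 2 (F'): F=YYGG U=WGRR R=BRYR D=OOYB L=OGOW
After move 3 (U): U=RWRG F=BRGG R=WBYR B=OGWB L=YYOW
Query: L face = YYOW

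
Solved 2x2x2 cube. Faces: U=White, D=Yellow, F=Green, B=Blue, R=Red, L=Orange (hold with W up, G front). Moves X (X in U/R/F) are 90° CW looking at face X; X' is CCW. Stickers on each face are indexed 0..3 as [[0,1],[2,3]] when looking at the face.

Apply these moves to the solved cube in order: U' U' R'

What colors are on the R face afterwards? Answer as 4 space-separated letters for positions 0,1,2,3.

Answer: O R O R

Derivation:
After move 1 (U'): U=WWWW F=OOGG R=GGRR B=RRBB L=BBOO
After move 2 (U'): U=WWWW F=BBGG R=OORR B=GGBB L=RROO
After move 3 (R'): R=OROR U=WBWG F=BWGW D=YBYG B=YGYB
Query: R face = OROR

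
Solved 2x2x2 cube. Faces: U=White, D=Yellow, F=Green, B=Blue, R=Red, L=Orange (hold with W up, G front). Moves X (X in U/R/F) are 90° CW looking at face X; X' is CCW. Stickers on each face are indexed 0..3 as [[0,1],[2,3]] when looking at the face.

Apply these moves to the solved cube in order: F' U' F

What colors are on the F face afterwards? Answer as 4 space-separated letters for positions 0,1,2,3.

Answer: G O G W

Derivation:
After move 1 (F'): F=GGGG U=WWRR R=YRYR D=OOYY L=OWOW
After move 2 (U'): U=WRWR F=OWGG R=GGYR B=YRBB L=BBOW
After move 3 (F): F=GOGW U=WRWB R=WGRR D=YGYY L=BOOO
Query: F face = GOGW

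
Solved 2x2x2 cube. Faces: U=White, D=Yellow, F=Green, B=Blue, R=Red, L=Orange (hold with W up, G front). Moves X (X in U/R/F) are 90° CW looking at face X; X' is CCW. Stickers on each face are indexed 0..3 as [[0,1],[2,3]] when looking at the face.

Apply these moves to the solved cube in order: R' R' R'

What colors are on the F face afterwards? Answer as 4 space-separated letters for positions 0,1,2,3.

After move 1 (R'): R=RRRR U=WBWB F=GWGW D=YGYG B=YBYB
After move 2 (R'): R=RRRR U=WYWY F=GBGB D=YWYW B=GBGB
After move 3 (R'): R=RRRR U=WGWG F=GYGY D=YBYB B=WBWB
Query: F face = GYGY

Answer: G Y G Y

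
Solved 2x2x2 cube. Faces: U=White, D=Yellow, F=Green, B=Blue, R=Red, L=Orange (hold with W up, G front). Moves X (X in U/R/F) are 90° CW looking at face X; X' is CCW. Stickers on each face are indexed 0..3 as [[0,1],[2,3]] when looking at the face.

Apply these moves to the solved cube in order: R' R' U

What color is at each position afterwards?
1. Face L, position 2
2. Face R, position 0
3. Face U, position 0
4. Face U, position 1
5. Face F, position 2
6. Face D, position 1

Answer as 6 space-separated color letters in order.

Answer: O G W W G W

Derivation:
After move 1 (R'): R=RRRR U=WBWB F=GWGW D=YGYG B=YBYB
After move 2 (R'): R=RRRR U=WYWY F=GBGB D=YWYW B=GBGB
After move 3 (U): U=WWYY F=RRGB R=GBRR B=OOGB L=GBOO
Query 1: L[2] = O
Query 2: R[0] = G
Query 3: U[0] = W
Query 4: U[1] = W
Query 5: F[2] = G
Query 6: D[1] = W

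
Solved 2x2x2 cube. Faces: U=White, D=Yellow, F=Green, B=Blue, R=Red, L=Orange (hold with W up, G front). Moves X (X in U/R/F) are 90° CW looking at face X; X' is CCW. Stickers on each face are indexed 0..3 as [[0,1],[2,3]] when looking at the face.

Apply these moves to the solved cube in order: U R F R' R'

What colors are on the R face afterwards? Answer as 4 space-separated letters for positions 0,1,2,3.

After move 1 (U): U=WWWW F=RRGG R=BBRR B=OOBB L=GGOO
After move 2 (R): R=RBRB U=WRWG F=RYGY D=YBYO B=WOWB
After move 3 (F): F=GRYY U=WROG R=WBGB D=RRYO L=GYOB
After move 4 (R'): R=BBWG U=WWOW F=GRYG D=RRYY B=OORB
After move 5 (R'): R=BGBW U=WROO F=GWYW D=RRYG B=YORB
Query: R face = BGBW

Answer: B G B W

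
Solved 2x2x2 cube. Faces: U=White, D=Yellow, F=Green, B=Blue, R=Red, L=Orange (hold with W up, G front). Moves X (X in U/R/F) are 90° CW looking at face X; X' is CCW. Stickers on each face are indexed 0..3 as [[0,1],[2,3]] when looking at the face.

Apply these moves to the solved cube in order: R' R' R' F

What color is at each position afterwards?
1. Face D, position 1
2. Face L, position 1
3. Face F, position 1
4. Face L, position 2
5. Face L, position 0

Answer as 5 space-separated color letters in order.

After move 1 (R'): R=RRRR U=WBWB F=GWGW D=YGYG B=YBYB
After move 2 (R'): R=RRRR U=WYWY F=GBGB D=YWYW B=GBGB
After move 3 (R'): R=RRRR U=WGWG F=GYGY D=YBYB B=WBWB
After move 4 (F): F=GGYY U=WGOO R=WRGR D=RRYB L=OYOB
Query 1: D[1] = R
Query 2: L[1] = Y
Query 3: F[1] = G
Query 4: L[2] = O
Query 5: L[0] = O

Answer: R Y G O O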